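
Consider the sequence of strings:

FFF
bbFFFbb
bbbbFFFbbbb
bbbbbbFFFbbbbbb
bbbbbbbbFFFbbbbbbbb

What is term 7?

s(k+1) = bb·s(k)·bb, so each term gains bb as a prefix and bb as a suffix.
From bbbbbbbbFFFbbbbbbbb, 2 further steps: bbbbbbbbFFFbbbbbbbb → bbbbbbbbbbFFFbbbbbbbbbb → (answer).

bbbbbbbbbbbbFFFbbbbbbbbbbbb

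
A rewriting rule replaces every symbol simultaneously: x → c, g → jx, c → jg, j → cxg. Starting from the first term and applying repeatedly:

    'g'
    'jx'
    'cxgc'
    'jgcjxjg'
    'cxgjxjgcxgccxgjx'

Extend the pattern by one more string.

Rewriting the 16 symbols of cxgjxjgcxgccxgjx one by one yields jg c jx cxg c cxg jx jg c jx jg jg c jx cxg c; concatenated:

jgcjxcxgccxgjxjgcjxjgjgcjxcxgc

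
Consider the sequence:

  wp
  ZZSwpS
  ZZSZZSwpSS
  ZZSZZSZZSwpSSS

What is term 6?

Every step adds ZZS to the front and S to the end of the previous string.
From ZZSZZSZZSwpSSS, 2 further steps: ZZSZZSZZSwpSSS → ZZSZZSZZSZZSwpSSSS → (answer).

ZZSZZSZZSZZSZZSwpSSSSS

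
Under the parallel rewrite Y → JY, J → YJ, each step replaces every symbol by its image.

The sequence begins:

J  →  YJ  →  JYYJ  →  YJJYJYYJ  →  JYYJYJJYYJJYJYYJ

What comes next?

Rewriting the 16 symbols of JYYJYJJYYJJYJYYJ one by one yields YJ JY JY YJ JY YJ YJ JY JY YJ YJ JY YJ JY JY YJ; concatenated:

YJJYJYYJJYYJYJJYJYYJYJJYYJJYJYYJ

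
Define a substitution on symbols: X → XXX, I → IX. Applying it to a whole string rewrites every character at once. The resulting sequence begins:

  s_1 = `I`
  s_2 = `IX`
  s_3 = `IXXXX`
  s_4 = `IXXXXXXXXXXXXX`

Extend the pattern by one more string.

Replace each of the 14 characters of IXXXXXXXXXXXXX in place — IX XXX XXX XXX XXX XXX XXX XXX XXX XXX XXX XXX XXX XXX — and concatenate.

IXXXXXXXXXXXXXXXXXXXXXXXXXXXXXXXXXXXXXXXX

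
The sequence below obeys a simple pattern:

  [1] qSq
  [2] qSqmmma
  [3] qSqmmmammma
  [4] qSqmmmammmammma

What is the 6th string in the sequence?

qSqmmmammmammmammmammma

The strings grow by a fixed suffix mmma each time.
From qSqmmmammmammma, 2 further steps: qSqmmmammmammma → qSqmmmammmammmammma → (answer).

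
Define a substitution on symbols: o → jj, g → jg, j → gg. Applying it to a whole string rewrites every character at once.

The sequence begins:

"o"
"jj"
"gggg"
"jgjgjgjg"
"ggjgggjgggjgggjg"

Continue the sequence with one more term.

Replace each of the 16 characters of ggjgggjgggjgggjg in place — jg jg gg jg jg jg gg jg jg jg gg jg jg jg gg jg — and concatenate.

jgjgggjgjgjgggjgjgjgggjgjgjgggjg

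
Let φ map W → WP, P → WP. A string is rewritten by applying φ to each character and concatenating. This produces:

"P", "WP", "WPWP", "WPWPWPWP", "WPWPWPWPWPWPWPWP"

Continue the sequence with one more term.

WPWPWPWPWPWPWPWPWPWPWPWPWPWPWPWP

Applying the rule to each of the 16 symbols of WPWPWPWPWPWPWPWP gives the pieces WP WP WP WP WP WP WP WP WP WP WP WP WP WP WP WP, which concatenate to the answer.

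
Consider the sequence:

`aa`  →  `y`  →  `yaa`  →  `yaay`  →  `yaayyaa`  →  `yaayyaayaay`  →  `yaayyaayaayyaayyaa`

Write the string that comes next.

From term 3 onward, concatenate the last term with the second-to-last: y·aa = yaa, yaa·y = yaay, …
So term 8 is yaayyaayaayyaayyaa·yaayyaayaay.

yaayyaayaayyaayyaayaayyaayaay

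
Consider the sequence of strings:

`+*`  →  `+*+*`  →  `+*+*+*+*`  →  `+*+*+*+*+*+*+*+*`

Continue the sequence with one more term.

s(k+1) = s(k)·s(k) — each term doubles the last.
One more doubling of +*+*+*+*+*+*+*+* gives the answer.

+*+*+*+*+*+*+*+*+*+*+*+*+*+*+*+*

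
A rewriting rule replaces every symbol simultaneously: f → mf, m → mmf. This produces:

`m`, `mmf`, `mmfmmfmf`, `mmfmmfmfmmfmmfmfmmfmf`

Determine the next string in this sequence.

Replace each of the 21 characters of mmfmmfmfmmfmmfmfmmfmf in place — mmf mmf mf mmf mmf mf mmf mf mmf mmf mf mmf mmf mf mmf mf mmf mmf mf mmf mf — and concatenate.

mmfmmfmfmmfmmfmfmmfmfmmfmmfmfmmfmmfmfmmfmfmmfmmfmfmmfmf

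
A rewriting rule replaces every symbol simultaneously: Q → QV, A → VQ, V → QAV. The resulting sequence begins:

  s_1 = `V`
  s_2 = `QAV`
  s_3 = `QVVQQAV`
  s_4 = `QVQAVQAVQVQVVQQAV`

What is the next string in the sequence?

Applying the rule to each of the 17 symbols of QVQAVQAVQVQVVQQAV gives the pieces QV QAV QV VQ QAV QV VQ QAV QV QAV QV QAV QAV QV QV VQ QAV, which concatenate to the answer.

QVQAVQVVQQAVQVVQQAVQVQAVQVQAVQAVQVQVVQQAV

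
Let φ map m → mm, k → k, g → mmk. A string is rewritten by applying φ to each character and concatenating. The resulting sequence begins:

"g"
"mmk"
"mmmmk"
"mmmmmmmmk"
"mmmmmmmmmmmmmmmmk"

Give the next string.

φ(mmmmmmmmmmmmmmmmk) expands symbol-by-symbol to mm mm mm mm mm mm mm mm mm mm mm mm mm mm mm mm k; joining the 17 pieces gives the next term.

mmmmmmmmmmmmmmmmmmmmmmmmmmmmmmmmk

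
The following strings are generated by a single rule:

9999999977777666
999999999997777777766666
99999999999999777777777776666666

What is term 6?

Each string has the form 9^{3n+2} 7^{3n-1} 6^{2n-1}, where the shown terms are n = 2, 3, 4.
For term 6, n = 7, so the run lengths are 23, 20, 13.

99999999999999999999999777777777777777777776666666666666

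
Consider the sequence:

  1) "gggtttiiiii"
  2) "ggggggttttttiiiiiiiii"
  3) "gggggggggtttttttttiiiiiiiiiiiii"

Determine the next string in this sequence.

Term n consists of 3n g's, followed by 3n t's, followed by 4n+1 i's (n = 1, 2, …).
At n = 4 the blocks have lengths 12, 12, 17.

ggggggggggggttttttttttttiiiiiiiiiiiiiiiii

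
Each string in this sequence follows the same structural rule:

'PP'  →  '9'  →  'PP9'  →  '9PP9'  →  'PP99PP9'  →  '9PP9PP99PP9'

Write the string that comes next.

PP99PP99PP9PP99PP9

This is a Fibonacci-style word recurrence s(k) = s(k−2)·s(k−1): e.g. PP·9 = PP9.
So term 7 is PP99PP9·9PP9PP99PP9.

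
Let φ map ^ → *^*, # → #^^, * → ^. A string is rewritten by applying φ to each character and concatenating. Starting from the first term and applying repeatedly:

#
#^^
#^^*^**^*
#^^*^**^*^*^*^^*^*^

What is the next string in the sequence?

Rewriting the 19 symbols of #^^*^**^*^*^*^^*^*^ one by one yields #^^ *^* *^* ^ *^* ^ ^ *^* ^ *^* ^ *^* ^ *^* *^* ^ *^* ^ *^*; concatenated:

#^^*^**^*^*^*^^*^*^*^*^*^*^*^**^*^*^*^*^*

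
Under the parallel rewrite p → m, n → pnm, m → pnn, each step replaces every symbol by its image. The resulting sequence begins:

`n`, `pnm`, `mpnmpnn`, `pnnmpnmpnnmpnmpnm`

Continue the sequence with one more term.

mpnmpnmpnnmpnmpnnmpnmpnmpnnmpnmpnnmpnmpnn

φ(pnnmpnmpnnmpnmpnm) expands symbol-by-symbol to m pnm pnm pnn m pnm pnn m pnm pnm pnn m pnm pnn m pnm pnn; joining the 17 pieces gives the next term.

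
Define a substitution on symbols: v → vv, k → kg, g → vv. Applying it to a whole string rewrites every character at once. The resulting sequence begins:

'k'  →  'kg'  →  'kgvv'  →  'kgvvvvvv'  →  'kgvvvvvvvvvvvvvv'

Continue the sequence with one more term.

φ(kgvvvvvvvvvvvvvv) expands symbol-by-symbol to kg vv vv vv vv vv vv vv vv vv vv vv vv vv vv vv; joining the 16 pieces gives the next term.

kgvvvvvvvvvvvvvvvvvvvvvvvvvvvvvv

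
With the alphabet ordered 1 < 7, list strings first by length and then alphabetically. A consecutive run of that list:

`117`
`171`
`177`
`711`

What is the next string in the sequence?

Find the rightmost character of 711 below 7, bump it to the next letter, and reset everything to its right to 1.

717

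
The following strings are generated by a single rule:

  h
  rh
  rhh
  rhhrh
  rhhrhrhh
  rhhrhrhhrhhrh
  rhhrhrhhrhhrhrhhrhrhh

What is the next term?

rhhrhrhhrhhrhrhhrhrhhrhhrhrhhrhhrh

This is a Fibonacci-style word recurrence s(k) = s(k−1)·s(k−2): e.g. rh·h = rhh.
Continuing: rhhrhrhhrhhrhrhhrhrhh · rhhrhrhhrhhrh gives term 8.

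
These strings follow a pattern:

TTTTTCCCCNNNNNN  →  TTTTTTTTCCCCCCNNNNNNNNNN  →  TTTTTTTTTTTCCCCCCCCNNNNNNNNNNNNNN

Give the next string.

Reading off run lengths: T runs 5, 8, 11; C runs 4, 6, 8; N runs 6, 10, 14 — each is linear in n (n = 1, 2, …).
For the next term, n = 4, so the run lengths are 14, 10, 18.

TTTTTTTTTTTTTTCCCCCCCCCCNNNNNNNNNNNNNNNNNN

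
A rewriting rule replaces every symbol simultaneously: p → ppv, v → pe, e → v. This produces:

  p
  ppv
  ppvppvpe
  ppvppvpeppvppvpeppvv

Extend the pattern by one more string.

ppvppvpeppvppvpeppvvppvppvpeppvppvpeppvvppvppvpepe

Replace each of the 20 characters of ppvppvpeppvppvpeppvv in place — ppv ppv pe ppv ppv pe ppv v ppv ppv pe ppv ppv pe ppv v ppv ppv pe pe — and concatenate.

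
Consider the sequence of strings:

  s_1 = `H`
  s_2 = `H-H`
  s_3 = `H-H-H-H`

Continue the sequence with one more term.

H-H-H-H-H-H-H-H

Each string is two copies of the previous one joined by '-'.
So the next term is two copies of H-H-H-H with '-' between the halves.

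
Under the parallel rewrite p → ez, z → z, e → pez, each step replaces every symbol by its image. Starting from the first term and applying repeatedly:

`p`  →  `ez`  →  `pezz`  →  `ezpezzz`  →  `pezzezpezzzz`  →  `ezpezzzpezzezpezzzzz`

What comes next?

pezzezpezzzzezpezzzpezzezpezzzzzz

Applying the rule to each of the 20 symbols of ezpezzzpezzezpezzzzz gives the pieces pez z ez pez z z z ez pez z z pez z ez pez z z z z z, which concatenate to the answer.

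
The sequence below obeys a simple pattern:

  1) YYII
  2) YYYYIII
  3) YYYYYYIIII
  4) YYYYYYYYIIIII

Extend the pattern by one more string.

The n-th term is 2n Y's then n+1 I's (n = 1, 2, …).
At n = 5 the blocks have lengths 10, 6.

YYYYYYYYYYIIIIII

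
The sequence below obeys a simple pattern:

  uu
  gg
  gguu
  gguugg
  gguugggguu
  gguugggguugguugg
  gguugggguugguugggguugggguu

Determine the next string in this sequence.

From term 3 onward, concatenate the last term with the second-to-last: gg·uu = gguu, gguu·gg = gguugg, …
The next term joins gguugggguugguugggguugggguu and gguugggguugguugg.

gguugggguugguugggguugggguugguugggguugguugg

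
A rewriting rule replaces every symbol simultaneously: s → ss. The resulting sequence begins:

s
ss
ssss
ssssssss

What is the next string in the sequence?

Rewriting each symbol of ssssssss: s→ss, s→ss, s→ss, s→ss, s→ss, s→ss, s→ss, s→ss, which concatenates to ss ss ss ss ss ss ss ss.

ssssssssssssssss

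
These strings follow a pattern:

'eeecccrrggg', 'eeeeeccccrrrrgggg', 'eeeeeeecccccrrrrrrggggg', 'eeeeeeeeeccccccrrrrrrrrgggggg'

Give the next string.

The n-th term is 2n+1 e's then n+2 c's then 2n r's then n+2 g's (n = 1, 2, …).
Setting n = 5 gives 11, 7, 10, 7 characters in each block.

eeeeeeeeeeecccccccrrrrrrrrrrggggggg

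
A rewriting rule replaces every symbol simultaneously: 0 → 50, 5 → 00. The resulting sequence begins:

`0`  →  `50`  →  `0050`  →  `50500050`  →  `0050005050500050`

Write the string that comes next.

50500050505000500050005050500050

Applying the rule to each of the 16 symbols of 0050005050500050 gives the pieces 50 50 00 50 50 50 00 50 00 50 00 50 50 50 00 50, which concatenate to the answer.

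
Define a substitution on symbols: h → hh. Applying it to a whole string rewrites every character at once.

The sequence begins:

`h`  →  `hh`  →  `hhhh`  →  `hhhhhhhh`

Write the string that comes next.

hhhhhhhhhhhhhhhh

Rewriting each symbol of hhhhhhhh: h→hh, h→hh, h→hh, h→hh, h→hh, h→hh, h→hh, h→hh, which concatenates to hh hh hh hh hh hh hh hh.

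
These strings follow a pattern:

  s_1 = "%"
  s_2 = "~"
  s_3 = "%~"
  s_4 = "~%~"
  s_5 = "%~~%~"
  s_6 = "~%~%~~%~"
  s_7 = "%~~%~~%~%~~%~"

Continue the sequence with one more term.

~%~%~~%~%~~%~~%~%~~%~

Each term (from the third on) is the two preceding terms concatenated in order: term 3 = %·~ = %~.
The next term joins ~%~%~~%~ and %~~%~~%~%~~%~.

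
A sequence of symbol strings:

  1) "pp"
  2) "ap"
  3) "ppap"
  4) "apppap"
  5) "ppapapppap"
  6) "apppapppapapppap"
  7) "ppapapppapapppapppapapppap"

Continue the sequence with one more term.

apppapppapapppapppapapppapapppapppapapppap

Each term (from the third on) is the two preceding terms concatenated in order: term 3 = pp·ap = ppap.
So term 8 is apppapppapapppap·ppapapppapapppapppapapppap.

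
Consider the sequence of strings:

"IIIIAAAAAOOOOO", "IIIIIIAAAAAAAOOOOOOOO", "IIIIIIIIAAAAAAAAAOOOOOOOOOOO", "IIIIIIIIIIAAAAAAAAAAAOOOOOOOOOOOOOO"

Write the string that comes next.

IIIIIIIIIIIIAAAAAAAAAAAAAOOOOOOOOOOOOOOOOO

Reading off run lengths: I runs 4, 6, 8, 10; A runs 5, 7, 9, 11; O runs 5, 8, 11, 14 — each is linear in n (n = 1, 2, …).
For the next term, n = 5, so the run lengths are 12, 13, 17.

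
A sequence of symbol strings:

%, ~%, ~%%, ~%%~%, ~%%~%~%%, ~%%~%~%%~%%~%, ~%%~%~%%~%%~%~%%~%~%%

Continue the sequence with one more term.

This is a Fibonacci-style word recurrence s(k) = s(k−1)·s(k−2): e.g. ~%·% = ~%%.
So term 8 is ~%%~%~%%~%%~%~%%~%~%%·~%%~%~%%~%%~%.

~%%~%~%%~%%~%~%%~%~%%~%%~%~%%~%%~%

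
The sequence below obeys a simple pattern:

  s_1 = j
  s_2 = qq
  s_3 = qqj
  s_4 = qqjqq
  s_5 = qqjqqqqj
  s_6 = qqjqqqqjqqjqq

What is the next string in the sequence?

Each term (from the third on) is the previous term followed by the one before it: term 3 = qq·j = qqj.
Continuing: qqjqqqqjqqjqq · qqjqqqqj gives term 7.

qqjqqqqjqqjqqqqjqqqqj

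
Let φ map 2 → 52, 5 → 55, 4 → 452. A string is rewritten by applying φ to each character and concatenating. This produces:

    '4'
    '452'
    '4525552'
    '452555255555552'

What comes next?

Applying the rule to each of the 15 symbols of 452555255555552 gives the pieces 452 55 52 55 55 55 52 55 55 55 55 55 55 55 52, which concatenate to the answer.

4525552555555525555555555555552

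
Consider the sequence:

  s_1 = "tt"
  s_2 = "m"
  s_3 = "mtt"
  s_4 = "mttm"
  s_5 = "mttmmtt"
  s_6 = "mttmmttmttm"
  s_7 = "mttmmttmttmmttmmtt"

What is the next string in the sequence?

mttmmttmttmmttmmttmttmmttmttm

Each term (from the third on) is the previous term followed by the one before it: term 3 = m·tt = mtt.
So term 8 is mttmmttmttmmttmmtt·mttmmttmttm.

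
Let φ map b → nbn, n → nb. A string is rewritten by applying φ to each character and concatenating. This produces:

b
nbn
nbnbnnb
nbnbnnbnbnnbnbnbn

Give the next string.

Applying the rule to each of the 17 symbols of nbnbnnbnbnnbnbnbn gives the pieces nb nbn nb nbn nb nb nbn nb nbn nb nb nbn nb nbn nb nbn nb, which concatenate to the answer.

nbnbnnbnbnnbnbnbnnbnbnnbnbnbnnbnbnnbnbnnb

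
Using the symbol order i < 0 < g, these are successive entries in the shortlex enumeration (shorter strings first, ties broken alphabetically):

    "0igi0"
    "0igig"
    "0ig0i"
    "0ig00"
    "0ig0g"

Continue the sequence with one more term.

Find the rightmost character of 0ig0g below g, bump it to the next letter, and reset everything to its right to i.

0iggi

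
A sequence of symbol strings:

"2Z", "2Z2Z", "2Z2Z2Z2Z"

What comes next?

Every step duplicates the string.
Doubling 2Z2Z2Z2Z:

2Z2Z2Z2Z2Z2Z2Z2Z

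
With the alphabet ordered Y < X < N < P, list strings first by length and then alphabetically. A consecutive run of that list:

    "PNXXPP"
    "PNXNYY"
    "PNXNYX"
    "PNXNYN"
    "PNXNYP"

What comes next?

PNXNXY

Treat PNXNYP as a base-4 numeral over the given alphabet and add one, carrying through any trailing P's.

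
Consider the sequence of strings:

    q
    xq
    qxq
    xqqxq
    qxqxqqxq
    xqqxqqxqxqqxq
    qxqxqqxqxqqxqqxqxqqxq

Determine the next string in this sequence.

From term 3 onward, concatenate the second-to-last term with the last: q·xq = qxq, xq·qxq = xqqxq, …
The next term joins xqqxqqxqxqqxq and qxqxqqxqxqqxqqxqxqqxq.

xqqxqqxqxqqxqqxqxqqxqxqqxqqxqxqqxq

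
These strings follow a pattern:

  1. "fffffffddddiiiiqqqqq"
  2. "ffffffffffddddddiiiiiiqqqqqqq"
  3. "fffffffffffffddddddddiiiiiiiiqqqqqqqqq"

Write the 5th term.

The n-th term is 3n+1 f's then 2n d's then 2n i's then 2n+1 q's, where the shown terms are n = 2, 3, 4.
For term 5, n = 6, so the run lengths are 19, 12, 12, 13.

fffffffffffffffffffddddddddddddiiiiiiiiiiiiqqqqqqqqqqqqq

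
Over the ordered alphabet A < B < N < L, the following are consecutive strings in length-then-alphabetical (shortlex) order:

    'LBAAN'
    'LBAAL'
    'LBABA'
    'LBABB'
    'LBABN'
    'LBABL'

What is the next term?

Treat LBABL as a base-4 numeral over the given alphabet and add one, carrying through any trailing L's.

LBANA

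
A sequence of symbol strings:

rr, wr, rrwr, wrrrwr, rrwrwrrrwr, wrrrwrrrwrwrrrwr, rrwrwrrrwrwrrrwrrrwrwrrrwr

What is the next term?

Each term (from the third on) is the two preceding terms concatenated in order: term 3 = rr·wr = rrwr.
So term 8 is wrrrwrrrwrwrrrwr·rrwrwrrrwrwrrrwrrrwrwrrrwr.

wrrrwrrrwrwrrrwrrrwrwrrrwrwrrrwrrrwrwrrrwr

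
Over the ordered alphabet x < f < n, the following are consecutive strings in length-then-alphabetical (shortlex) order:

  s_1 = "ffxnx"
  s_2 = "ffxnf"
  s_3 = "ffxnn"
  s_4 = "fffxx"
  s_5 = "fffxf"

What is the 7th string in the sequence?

ffffx

Continuing the enumeration 2 steps past fffxf: fffxf → fffxn → (answer).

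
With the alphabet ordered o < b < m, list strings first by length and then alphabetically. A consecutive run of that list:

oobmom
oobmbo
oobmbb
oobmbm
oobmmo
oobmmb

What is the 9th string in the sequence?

Continuing the enumeration 3 steps past oobmmb: oobmmb → oobmmm → oomooo → (answer).

oomoob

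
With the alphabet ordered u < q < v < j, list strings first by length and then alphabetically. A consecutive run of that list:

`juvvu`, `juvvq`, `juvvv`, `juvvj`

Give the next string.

The successor of juvvj increments the rightmost position that isn't already j and resets every position after it to u.

juvju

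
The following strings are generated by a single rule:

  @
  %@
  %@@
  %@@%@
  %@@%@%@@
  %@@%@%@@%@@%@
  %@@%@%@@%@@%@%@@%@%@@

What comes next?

%@@%@%@@%@@%@%@@%@%@@%@@%@%@@%@@%@

Each term (from the third on) is the previous term followed by the one before it: term 3 = %@·@ = %@@.
Continuing: %@@%@%@@%@@%@%@@%@%@@ · %@@%@%@@%@@%@ gives term 8.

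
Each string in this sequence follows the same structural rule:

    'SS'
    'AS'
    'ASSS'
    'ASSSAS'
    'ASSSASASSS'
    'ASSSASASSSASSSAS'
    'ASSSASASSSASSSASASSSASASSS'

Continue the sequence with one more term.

From term 3 onward, concatenate the last term with the second-to-last: AS·SS = ASSS, ASSS·AS = ASSSAS, …
The next term joins ASSSASASSSASSSASASSSASASSS and ASSSASASSSASSSAS.

ASSSASASSSASSSASASSSASASSSASSSASASSSASSSAS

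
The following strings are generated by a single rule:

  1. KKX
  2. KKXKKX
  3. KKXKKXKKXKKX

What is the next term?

Every step duplicates the string.
One more doubling of KKXKKXKKXKKX gives the answer.

KKXKKXKKXKKXKKXKKXKKXKKX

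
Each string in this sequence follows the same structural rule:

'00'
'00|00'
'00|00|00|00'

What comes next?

00|00|00|00|00|00|00|00

Every step duplicates the string with '|' between the halves.
So the next term is two copies of 00|00|00|00 with '|' between the halves.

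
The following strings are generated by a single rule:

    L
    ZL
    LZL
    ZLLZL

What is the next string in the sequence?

This is a Fibonacci-style word recurrence s(k) = s(k−2)·s(k−1): e.g. L·ZL = LZL.
The next term joins LZL and ZLLZL.

LZLZLLZL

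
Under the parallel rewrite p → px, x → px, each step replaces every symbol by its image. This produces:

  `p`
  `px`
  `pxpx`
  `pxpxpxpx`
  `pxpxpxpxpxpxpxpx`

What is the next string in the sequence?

Rewriting the 16 symbols of pxpxpxpxpxpxpxpx one by one yields px px px px px px px px px px px px px px px px; concatenated:

pxpxpxpxpxpxpxpxpxpxpxpxpxpxpxpx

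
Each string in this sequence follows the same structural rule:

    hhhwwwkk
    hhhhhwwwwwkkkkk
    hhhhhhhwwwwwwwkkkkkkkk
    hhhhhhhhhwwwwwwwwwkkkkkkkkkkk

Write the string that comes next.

hhhhhhhhhhhwwwwwwwwwwwkkkkkkkkkkkkkk

The n-th term is 2n+1 h's then 2n+1 w's then 3n-1 k's (n = 1, 2, …).
For the next term, n = 5, so the run lengths are 11, 11, 14.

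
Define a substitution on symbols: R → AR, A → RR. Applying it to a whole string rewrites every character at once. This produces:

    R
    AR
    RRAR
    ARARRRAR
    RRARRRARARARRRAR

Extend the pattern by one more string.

Rewriting the 16 symbols of RRARRRARARARRRAR one by one yields AR AR RR AR AR AR RR AR RR AR RR AR AR AR RR AR; concatenated:

ARARRRARARARRRARRRARRRARARARRRAR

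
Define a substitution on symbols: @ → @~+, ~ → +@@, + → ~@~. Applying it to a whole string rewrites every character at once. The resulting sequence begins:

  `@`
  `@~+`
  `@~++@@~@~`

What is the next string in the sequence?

Rewriting each symbol of @~++@@~@~: @→@~+, ~→+@@, +→~@~, +→~@~, @→@~+, @→@~+, ~→+@@, @→@~+, ~→+@@, which concatenates to @~+ +@@ ~@~ ~@~ @~+ @~+ +@@ @~+ +@@.

@~++@@~@~~@~@~+@~++@@@~++@@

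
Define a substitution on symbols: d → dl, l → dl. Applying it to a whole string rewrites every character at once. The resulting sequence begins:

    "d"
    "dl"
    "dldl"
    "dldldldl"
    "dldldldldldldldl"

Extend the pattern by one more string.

Replace each of the 16 characters of dldldldldldldldl in place — dl dl dl dl dl dl dl dl dl dl dl dl dl dl dl dl — and concatenate.

dldldldldldldldldldldldldldldldl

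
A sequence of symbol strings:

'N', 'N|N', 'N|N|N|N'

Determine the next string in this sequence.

N|N|N|N|N|N|N|N

s(k+1) = s(k)·|·s(k) — each term doubles the last with '|' between the halves.
So the next term is two copies of N|N|N|N with '|' between the halves.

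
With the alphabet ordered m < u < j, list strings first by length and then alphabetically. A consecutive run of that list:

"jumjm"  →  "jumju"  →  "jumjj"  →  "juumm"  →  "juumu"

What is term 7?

Advancing 2 positions from juumu through juumu → juumj reaches term 7.

juuum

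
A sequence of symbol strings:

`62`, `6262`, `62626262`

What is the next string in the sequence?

s(k+1) = s(k)·s(k) — each term doubles the last.
Doubling 62626262:

6262626262626262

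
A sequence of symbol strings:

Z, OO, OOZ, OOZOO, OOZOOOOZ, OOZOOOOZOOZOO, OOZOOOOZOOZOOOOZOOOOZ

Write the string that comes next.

OOZOOOOZOOZOOOOZOOOOZOOZOOOOZOOZOO

Each term (from the third on) is the previous term followed by the one before it: term 3 = OO·Z = OOZ.
The next term joins OOZOOOOZOOZOOOOZOOOOZ and OOZOOOOZOOZOO.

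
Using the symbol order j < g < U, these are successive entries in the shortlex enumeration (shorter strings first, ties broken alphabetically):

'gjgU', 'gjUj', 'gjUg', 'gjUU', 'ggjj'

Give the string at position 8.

gggj

Advancing 3 positions from ggjj through ggjj → ggjg → ggjU reaches term 8.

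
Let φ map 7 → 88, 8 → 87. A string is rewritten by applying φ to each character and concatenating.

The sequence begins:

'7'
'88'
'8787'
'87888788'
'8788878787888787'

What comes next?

87888787878887888788878787888788

Applying the rule to each of the 16 symbols of 8788878787888787 gives the pieces 87 88 87 87 87 88 87 88 87 88 87 87 87 88 87 88, which concatenate to the answer.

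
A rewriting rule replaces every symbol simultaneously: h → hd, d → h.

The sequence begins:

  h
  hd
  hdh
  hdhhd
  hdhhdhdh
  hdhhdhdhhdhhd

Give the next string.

Applying the rule to each of the 13 symbols of hdhhdhdhhdhhd gives the pieces hd h hd hd h hd h hd hd h hd hd h, which concatenate to the answer.

hdhhdhdhhdhhdhdhhdhdh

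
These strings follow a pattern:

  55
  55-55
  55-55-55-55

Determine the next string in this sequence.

Every step duplicates the string with '-' between the halves.
Doubling 55-55-55-55 with '-' between the halves:

55-55-55-55-55-55-55-55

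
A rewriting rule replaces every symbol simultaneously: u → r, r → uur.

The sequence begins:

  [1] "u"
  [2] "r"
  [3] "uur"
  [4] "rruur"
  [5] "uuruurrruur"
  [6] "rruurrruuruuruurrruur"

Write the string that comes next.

uuruurrruuruuruurrruurrruurrruuruuruurrruur

φ(rruurrruuruuruurrruur) expands symbol-by-symbol to uur uur r r uur uur uur r r uur r r uur r r uur uur uur r r uur; joining the 21 pieces gives the next term.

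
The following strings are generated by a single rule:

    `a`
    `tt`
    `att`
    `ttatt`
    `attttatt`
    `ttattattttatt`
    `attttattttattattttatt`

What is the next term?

ttattattttattattttattttattattttatt

This is a Fibonacci-style word recurrence s(k) = s(k−2)·s(k−1): e.g. a·tt = att.
The next term joins ttattattttatt and attttattttattattttatt.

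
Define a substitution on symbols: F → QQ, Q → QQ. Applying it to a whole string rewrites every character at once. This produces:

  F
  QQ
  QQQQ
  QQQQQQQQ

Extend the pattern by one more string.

Expanding QQQQQQQQ: Q→QQ, Q→QQ, Q→QQ, Q→QQ, Q→QQ, Q→QQ, Q→QQ, Q→QQ. Concatenated: QQ QQ QQ QQ QQ QQ QQ QQ.

QQQQQQQQQQQQQQQQ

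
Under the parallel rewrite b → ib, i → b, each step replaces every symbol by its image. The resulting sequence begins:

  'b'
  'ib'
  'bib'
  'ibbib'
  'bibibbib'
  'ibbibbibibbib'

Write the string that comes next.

bibibbibibbibbibibbib

Replace each of the 13 characters of ibbibbibibbib in place — b ib ib b ib ib b ib b ib ib b ib — and concatenate.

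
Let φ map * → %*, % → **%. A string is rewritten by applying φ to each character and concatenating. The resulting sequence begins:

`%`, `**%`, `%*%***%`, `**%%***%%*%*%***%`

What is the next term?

Rewriting the 17 symbols of **%%***%%*%*%***% one by one yields %* %* **% **% %* %* %* **% **% %* **% %* **% %* %* %* **%; concatenated:

%*%***%**%%*%*%***%**%%***%%***%%*%*%***%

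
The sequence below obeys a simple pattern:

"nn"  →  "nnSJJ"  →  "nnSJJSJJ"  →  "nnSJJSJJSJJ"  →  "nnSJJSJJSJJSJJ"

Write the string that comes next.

Every step adds SJJ to the end: s(k+1) = s(k)·SJJ.
Applying this once more to nnSJJSJJSJJSJJ:

nnSJJSJJSJJSJJSJJ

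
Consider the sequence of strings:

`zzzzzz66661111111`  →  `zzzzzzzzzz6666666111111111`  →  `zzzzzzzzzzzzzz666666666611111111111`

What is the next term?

zzzzzzzzzzzzzzzzzz66666666666661111111111111

Term n consists of 4n-2 z's, followed by 3n-2 6's, followed by 2n+3 1's, where the shown terms are n = 2, 3, 4.
At n = 5 the blocks have lengths 18, 13, 13.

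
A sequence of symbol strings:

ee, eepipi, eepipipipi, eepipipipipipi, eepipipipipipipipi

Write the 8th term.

eepipipipipipipipipipipipipipi

Each term is the previous one with pipi appended.
From eepipipipipipipipi, 3 further steps: eepipipipipipipipi → eepipipipipipipipipipi → eepipipipipipipipipipipipi → (answer).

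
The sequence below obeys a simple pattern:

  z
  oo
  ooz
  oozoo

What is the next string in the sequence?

Each term (from the third on) is the previous term followed by the one before it: term 3 = oo·z = ooz.
The next term joins oozoo and ooz.

oozooooz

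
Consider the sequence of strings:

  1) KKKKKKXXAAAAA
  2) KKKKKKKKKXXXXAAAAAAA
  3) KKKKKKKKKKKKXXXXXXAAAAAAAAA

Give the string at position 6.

Term n consists of 3n K's, followed by 2n-2 X's, followed by 2n+1 A's, where the shown terms are n = 2, 3, 4.
Setting n = 7 gives 21, 12, 15 characters in each block.

KKKKKKKKKKKKKKKKKKKKKXXXXXXXXXXXXAAAAAAAAAAAAAAA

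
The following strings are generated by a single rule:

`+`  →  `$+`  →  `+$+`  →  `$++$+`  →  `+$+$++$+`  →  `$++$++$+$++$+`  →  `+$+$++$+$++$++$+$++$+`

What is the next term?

$++$++$+$++$++$+$++$+$++$++$+$++$+

Each term (from the third on) is the two preceding terms concatenated in order: term 3 = +·$+ = +$+.
So term 8 is $++$++$+$++$+·+$+$++$+$++$++$+$++$+.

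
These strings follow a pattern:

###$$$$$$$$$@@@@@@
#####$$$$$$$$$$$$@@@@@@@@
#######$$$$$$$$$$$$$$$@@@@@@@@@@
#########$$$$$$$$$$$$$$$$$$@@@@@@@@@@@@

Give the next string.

###########$$$$$$$$$$$$$$$$$$$$$@@@@@@@@@@@@@@

The n-th term is 2n-1 #'s then 3n+3 $'s then 2n+2 @'s, where the shown terms are n = 2, 3, 4, 5.
At n = 6 the blocks have lengths 11, 21, 14.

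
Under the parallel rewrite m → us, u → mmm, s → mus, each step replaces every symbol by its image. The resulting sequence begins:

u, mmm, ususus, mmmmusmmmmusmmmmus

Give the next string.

φ(mmmmusmmmmusmmmmus) expands symbol-by-symbol to us us us us mmm mus us us us us mmm mus us us us us mmm mus; joining the 18 pieces gives the next term.

ususususmmmmusususususmmmmusususususmmmmus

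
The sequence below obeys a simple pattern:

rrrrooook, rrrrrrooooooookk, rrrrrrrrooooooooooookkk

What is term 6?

The n-th term is 2n+2 r's then 4n o's then n k's (n = 1, 2, …).
At n = 6 the blocks have lengths 14, 24, 6.

rrrrrrrrrrrrrrooooooooooooooooooooooookkkkkk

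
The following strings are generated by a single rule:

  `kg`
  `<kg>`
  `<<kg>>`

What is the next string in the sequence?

<<<kg>>>

Every step adds < to the front and > to the end of the previous string.
So the next term is <·<<kg>>·>.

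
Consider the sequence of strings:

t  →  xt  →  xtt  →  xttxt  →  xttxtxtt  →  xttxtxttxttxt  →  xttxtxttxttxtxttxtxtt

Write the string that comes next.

Each term (from the third on) is the previous term followed by the one before it: term 3 = xt·t = xtt.
So term 8 is xttxtxttxttxtxttxtxtt·xttxtxttxttxt.

xttxtxttxttxtxttxtxttxttxtxttxttxt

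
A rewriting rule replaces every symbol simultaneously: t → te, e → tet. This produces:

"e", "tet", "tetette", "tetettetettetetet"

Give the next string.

tetettetettetetettetettetetettetettetette

φ(tetettetettetetet) expands symbol-by-symbol to te tet te tet te te tet te tet te te tet te tet te tet te; joining the 17 pieces gives the next term.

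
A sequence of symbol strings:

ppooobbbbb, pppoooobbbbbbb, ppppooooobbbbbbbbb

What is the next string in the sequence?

Reading off run lengths: p runs 2, 3, 4; o runs 3, 4, 5; b runs 5, 7, 9 — each is linear in n, where the shown terms are n = 3, 4, 5.
At n = 6 the blocks have lengths 5, 6, 11.

pppppoooooobbbbbbbbbbb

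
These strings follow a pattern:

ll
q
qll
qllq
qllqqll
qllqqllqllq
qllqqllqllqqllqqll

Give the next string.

Each term (from the third on) is the previous term followed by the one before it: term 3 = q·ll = qll.
So term 8 is qllqqllqllqqllqqll·qllqqllqllq.

qllqqllqllqqllqqllqllqqllqllq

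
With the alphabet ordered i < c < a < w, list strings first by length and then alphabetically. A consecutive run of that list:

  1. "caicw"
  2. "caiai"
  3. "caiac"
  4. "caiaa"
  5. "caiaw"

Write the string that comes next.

Treat caiaw as a base-4 numeral over the given alphabet and add one, carrying through any trailing w's.

caiwi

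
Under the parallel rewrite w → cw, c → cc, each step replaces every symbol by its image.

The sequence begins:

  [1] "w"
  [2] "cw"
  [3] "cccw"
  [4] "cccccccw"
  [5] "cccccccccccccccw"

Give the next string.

φ(cccccccccccccccw) expands symbol-by-symbol to cc cc cc cc cc cc cc cc cc cc cc cc cc cc cc cw; joining the 16 pieces gives the next term.

cccccccccccccccccccccccccccccccw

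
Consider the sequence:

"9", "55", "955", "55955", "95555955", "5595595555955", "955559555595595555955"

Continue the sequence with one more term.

This is a Fibonacci-style word recurrence s(k) = s(k−2)·s(k−1): e.g. 9·55 = 955.
Continuing: 5595595555955 · 955559555595595555955 gives term 8.

5595595555955955559555595595555955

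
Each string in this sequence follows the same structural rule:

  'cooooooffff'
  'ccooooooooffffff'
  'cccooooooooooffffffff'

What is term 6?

The n-th term is n-1 c's then 2n+2 o's then 2n f's, where the shown terms are n = 2, 3, 4.
At n = 7 the blocks have lengths 6, 16, 14.

ccccccooooooooooooooooffffffffffffff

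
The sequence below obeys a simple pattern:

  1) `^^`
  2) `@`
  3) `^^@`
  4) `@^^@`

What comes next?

From term 3 onward, concatenate the second-to-last term with the last: ^^·@ = ^^@, @·^^@ = @^^@, …
So term 5 is ^^@·@^^@.

^^@@^^@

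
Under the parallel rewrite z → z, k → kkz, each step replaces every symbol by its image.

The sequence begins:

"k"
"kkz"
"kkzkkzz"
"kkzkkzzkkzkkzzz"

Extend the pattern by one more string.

Rewriting the 15 symbols of kkzkkzzkkzkkzzz one by one yields kkz kkz z kkz kkz z z kkz kkz z kkz kkz z z z; concatenated:

kkzkkzzkkzkkzzzkkzkkzzkkzkkzzzz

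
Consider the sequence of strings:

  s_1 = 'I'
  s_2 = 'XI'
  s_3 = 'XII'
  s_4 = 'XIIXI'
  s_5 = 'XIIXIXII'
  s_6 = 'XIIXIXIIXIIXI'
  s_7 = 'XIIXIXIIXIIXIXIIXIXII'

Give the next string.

XIIXIXIIXIIXIXIIXIXIIXIIXIXIIXIIXI

From term 3 onward, concatenate the last term with the second-to-last: XI·I = XII, XII·XI = XIIXI, …
Continuing: XIIXIXIIXIIXIXIIXIXII · XIIXIXIIXIIXI gives term 8.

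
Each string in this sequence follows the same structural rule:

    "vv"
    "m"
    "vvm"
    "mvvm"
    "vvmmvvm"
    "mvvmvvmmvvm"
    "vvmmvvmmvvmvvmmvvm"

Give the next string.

mvvmvvmmvvmvvmmvvmmvvmvvmmvvm

From term 3 onward, concatenate the second-to-last term with the last: vv·m = vvm, m·vvm = mvvm, …
Continuing: mvvmvvmmvvm · vvmmvvmmvvmvvmmvvm gives term 8.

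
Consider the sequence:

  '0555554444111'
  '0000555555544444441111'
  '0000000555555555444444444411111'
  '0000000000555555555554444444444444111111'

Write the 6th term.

The n-th term is 3n-2 0's then 2n+3 5's then 3n+1 4's then n+2 1's (n = 1, 2, …).
For term 6, n = 6, so the run lengths are 16, 15, 19, 8.

0000000000000000555555555555555444444444444444444411111111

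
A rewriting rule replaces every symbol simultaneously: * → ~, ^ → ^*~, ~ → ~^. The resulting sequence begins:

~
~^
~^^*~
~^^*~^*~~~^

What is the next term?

~^^*~^*~~~^^*~~~^~^~^^*~

Rewriting each symbol of ~^^*~^*~~~^: ~→~^, ^→^*~, ^→^*~, *→~, ~→~^, ^→^*~, *→~, ~→~^, ~→~^, ~→~^, ^→^*~, which concatenates to ~^ ^*~ ^*~ ~ ~^ ^*~ ~ ~^ ~^ ~^ ^*~.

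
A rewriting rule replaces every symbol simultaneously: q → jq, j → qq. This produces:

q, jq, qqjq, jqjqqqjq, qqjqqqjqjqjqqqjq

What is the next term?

jqjqqqjqjqjqqqjqqqjqqqjqjqjqqqjq

Replace each of the 16 characters of qqjqqqjqjqjqqqjq in place — jq jq qq jq jq jq qq jq qq jq qq jq jq jq qq jq — and concatenate.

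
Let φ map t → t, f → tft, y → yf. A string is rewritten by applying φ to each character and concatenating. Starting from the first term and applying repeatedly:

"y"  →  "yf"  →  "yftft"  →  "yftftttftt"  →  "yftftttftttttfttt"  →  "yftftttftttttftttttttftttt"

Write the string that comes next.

Replace each of the 26 characters of yftftttftttttftttttttftttt in place — yf tft t tft t t t tft t t t t t tft t t t t t t t tft t t t t — and concatenate.

yftftttftttttftttttttftttttttttfttttt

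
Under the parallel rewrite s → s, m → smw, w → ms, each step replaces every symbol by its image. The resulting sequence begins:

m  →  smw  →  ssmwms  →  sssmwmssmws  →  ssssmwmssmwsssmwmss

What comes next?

Rewriting the 19 symbols of ssssmwmssmwsssmwmss one by one yields s s s s smw ms smw s s smw ms s s s smw ms smw s s; concatenated:

sssssmwmssmwsssmwmsssssmwmssmwss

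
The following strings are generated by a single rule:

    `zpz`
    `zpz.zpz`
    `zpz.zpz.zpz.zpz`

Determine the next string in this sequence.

zpz.zpz.zpz.zpz.zpz.zpz.zpz.zpz

s(k+1) = s(k)·.·s(k) — each term doubles the last with '.' between the halves.
So the next term is two copies of zpz.zpz.zpz.zpz with '.' between the halves.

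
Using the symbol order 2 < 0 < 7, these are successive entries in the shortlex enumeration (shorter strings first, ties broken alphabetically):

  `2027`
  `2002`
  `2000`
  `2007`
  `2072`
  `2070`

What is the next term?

2077

Find the rightmost character of 2070 below 7, bump it to the next letter, and reset everything to its right to 2.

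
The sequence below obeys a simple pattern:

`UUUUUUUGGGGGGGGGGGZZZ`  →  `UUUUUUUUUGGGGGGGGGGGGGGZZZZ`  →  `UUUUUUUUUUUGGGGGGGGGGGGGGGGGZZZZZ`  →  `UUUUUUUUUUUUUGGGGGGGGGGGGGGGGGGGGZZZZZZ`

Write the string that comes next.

UUUUUUUUUUUUUUUGGGGGGGGGGGGGGGGGGGGGGGZZZZZZZ

Each string has the form U^{2n+1} G^{3n+2} Z^{n}, where the shown terms are n = 3, 4, 5, 6.
Setting n = 7 gives 15, 23, 7 characters in each block.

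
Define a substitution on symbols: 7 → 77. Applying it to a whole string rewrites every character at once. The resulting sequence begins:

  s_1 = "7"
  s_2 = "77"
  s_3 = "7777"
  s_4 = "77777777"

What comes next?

Apply φ to 77777777 symbol by symbol: 7→77, 7→77, 7→77, 7→77, 7→77, 7→77, 7→77, 7→77; joined: 77 77 77 77 77 77 77 77.

7777777777777777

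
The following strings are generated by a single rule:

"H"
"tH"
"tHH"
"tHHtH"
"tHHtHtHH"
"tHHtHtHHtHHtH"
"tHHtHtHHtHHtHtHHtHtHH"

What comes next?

Each term (from the third on) is the previous term followed by the one before it: term 3 = tH·H = tHH.
Continuing: tHHtHtHHtHHtHtHHtHtHH · tHHtHtHHtHHtH gives term 8.

tHHtHtHHtHHtHtHHtHtHHtHHtHtHHtHHtH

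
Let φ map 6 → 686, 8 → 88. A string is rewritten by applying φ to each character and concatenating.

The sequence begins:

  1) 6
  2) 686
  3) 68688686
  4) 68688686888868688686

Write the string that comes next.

686886868888686886868888888868688686888868688686

Applying the rule to each of the 20 symbols of 68688686888868688686 gives the pieces 686 88 686 88 88 686 88 686 88 88 88 88 686 88 686 88 88 686 88 686, which concatenate to the answer.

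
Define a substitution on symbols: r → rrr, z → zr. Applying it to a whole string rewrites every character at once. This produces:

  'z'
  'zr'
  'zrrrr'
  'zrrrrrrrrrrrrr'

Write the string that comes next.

Rewriting the 14 symbols of zrrrrrrrrrrrrr one by one yields zr rrr rrr rrr rrr rrr rrr rrr rrr rrr rrr rrr rrr rrr; concatenated:

zrrrrrrrrrrrrrrrrrrrrrrrrrrrrrrrrrrrrrrrr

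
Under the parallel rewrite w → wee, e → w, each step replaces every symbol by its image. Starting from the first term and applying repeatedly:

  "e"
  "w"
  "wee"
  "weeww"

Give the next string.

weewwweewee

Rewriting each symbol of weeww: w→wee, e→w, e→w, w→wee, w→wee, which concatenates to wee w w wee wee.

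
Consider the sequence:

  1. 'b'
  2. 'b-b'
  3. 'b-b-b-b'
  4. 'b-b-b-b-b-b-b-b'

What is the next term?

Every step duplicates the string with '-' between the halves.
So the next term is two copies of b-b-b-b-b-b-b-b with '-' between the halves.

b-b-b-b-b-b-b-b-b-b-b-b-b-b-b-b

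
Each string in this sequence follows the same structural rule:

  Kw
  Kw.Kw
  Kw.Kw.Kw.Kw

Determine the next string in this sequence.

Each string is two copies of the previous one joined by '.'.
Doubling Kw.Kw.Kw.Kw with '.' between the halves:

Kw.Kw.Kw.Kw.Kw.Kw.Kw.Kw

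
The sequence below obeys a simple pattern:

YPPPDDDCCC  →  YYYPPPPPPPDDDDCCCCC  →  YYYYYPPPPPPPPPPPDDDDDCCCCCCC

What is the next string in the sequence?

The n-th term is 2n-1 Y's then 4n-1 P's then n+2 D's then 2n+1 C's (n = 1, 2, …).
Setting n = 4 gives 7, 15, 6, 9 characters in each block.

YYYYYYYPPPPPPPPPPPPPPPDDDDDDCCCCCCCCC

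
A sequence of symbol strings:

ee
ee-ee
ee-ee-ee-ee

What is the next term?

Each string is two copies of the previous one joined by '-'.
Doubling ee-ee-ee-ee with '-' between the halves:

ee-ee-ee-ee-ee-ee-ee-ee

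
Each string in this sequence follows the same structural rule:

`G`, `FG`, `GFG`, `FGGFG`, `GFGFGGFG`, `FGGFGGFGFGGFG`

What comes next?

This is a Fibonacci-style word recurrence s(k) = s(k−2)·s(k−1): e.g. G·FG = GFG.
The next term joins GFGFGGFG and FGGFGGFGFGGFG.

GFGFGGFGFGGFGGFGFGGFG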